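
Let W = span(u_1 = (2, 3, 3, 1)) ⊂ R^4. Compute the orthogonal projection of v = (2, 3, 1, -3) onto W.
proj_W(v) = (26/23, 39/23, 39/23, 13/23)

Set up U = [u_1 | ... | u_1] ∈ R^(4×1). The projector onto W = col(U) is P = U (U^T U)^(-1) U^T.
Compute U^T U =
  [23],
and U^T v = (13).
Solve U^T U · c = U^T v for the coefficients: c = (13/23). The projection is proj_W(v) = U c.
Check: (v - proj_W(v)) · u_1 = 0  (should be 0).
Result: proj_W(v) = (26/23, 39/23, 39/23, 13/23).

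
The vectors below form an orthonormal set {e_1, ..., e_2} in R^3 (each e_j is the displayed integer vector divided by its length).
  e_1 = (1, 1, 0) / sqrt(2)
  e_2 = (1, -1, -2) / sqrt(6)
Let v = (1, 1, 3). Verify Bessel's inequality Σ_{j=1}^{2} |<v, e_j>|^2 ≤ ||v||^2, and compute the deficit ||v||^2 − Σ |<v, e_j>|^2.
Σ |<v, e_j>|^2 = 8; ||v||^2 = 11; deficit = 3

Write each e_j = u_j / sqrt(<u_j, u_j>) where u_j is the displayed integer vector. Then <v, e_j> = <v, u_j> / sqrt(<u_j, u_j>), so |<v, e_j>|^2 = <v, u_j>^2 / <u_j, u_j>.
Coefficients: <v, e_1> = 2/sqrt(2), <v, e_2> = -6/sqrt(6).
Square and sum: Σ |<v, e_j>|^2 = 8.
Compute ||v||^2 = v·v = 11.
Deficit = 11 − 8 = 3 ≥ 0, confirming Bessel's inequality. (The deficit equals ||v − Σ <v,e_j> e_j||^2, the squared distance from v to span{e_j}.)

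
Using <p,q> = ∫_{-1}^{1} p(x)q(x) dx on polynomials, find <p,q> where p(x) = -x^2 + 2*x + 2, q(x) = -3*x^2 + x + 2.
<p,q> = 26/5

Expand the product: p(x)·q(x) = 3*x^4 - 7*x^3 - 6*x^2 + 6*x + 4.
∫_{-1}^{1} of each monomial x^k gives [2/(k+1) if k even, 0 if k odd]. Integrating term-by-term (or equivalently evaluating the antiderivative F(x) = 3*x^5/5 - 7*x^4/4 - 2*x^3 + 3*x^2 + 4*x at the endpoints):
  F(1) − F(−1) = 77/20 − (-27/20) = 26/5.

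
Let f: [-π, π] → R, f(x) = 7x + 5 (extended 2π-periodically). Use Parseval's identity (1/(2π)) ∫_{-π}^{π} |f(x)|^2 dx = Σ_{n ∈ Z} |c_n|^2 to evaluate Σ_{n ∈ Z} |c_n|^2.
Σ |c_n|^2 = 49π^2/3 + 25

Expand and integrate term by term over [-π, π]:
  ∫ (7x)^2 dx = 49·(2π^3/3); ∫ 2·7·(5)·x dx = 0 (odd integrand); ∫ 5^2 dx = 25·2π.
So (1/(2π)) ∫_{-π}^{π} (7x + 5)^2 dx = 49π^2/3 + 25 = 49π^2/3 + 25.
Parseval ⇒ Σ |c_n|^2 = 49π^2/3 + 25.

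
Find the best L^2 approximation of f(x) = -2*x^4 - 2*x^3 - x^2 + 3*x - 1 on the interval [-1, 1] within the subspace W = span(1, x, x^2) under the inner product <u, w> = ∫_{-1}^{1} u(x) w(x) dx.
g(x) = -19*x^2/7 + 9*x/5 - 29/35

The best approximation g ∈ W is the orthogonal projection of f onto W. Writing g = a_0 + a_1 x + a_2 x^2, the coefficients solve the normal equations G · a = b where
  G_{ij} = <φ_i, φ_j> and b_i = <f, φ_i>, with φ_0 = 1, φ_1 = x, φ_2 = x^2.
G =
  [2, 0, 2/3]
  [0, 2/3, 0]
  [2/3, 0, 2/5],
b = (-52/15, 6/5, -172/105).
Solving gives a_0 = -29/35, a_1 = 9/5, a_2 = -19/7, so
  g(x) = -19*x^2/7 + 9*x/5 - 29/35.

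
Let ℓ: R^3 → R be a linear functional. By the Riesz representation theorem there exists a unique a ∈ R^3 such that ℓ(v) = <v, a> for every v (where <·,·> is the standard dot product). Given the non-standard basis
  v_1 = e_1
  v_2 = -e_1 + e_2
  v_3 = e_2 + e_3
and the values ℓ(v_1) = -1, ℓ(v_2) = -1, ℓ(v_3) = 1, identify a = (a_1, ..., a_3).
a = (-1, -2, 3)

Write a = (a_1, ..., a_3) in the standard basis. For each basis vector v_i, ℓ(v_i) = <v_i, a> is a linear equation in the a_j's. Collect the n equations into a matrix system V a = ℓ, where row i of V is v_i (expressed in the standard basis). Since V is invertible (lower-triangular with 1s on the diagonal, up to permutation), solve by back-substitution:
  V =
[[1, 0, 0],
 [-1, 1, 0],
 [0, 1, 1]]
  V a = (-1, -1, 1)
Solving gives a = (-1, -2, 3).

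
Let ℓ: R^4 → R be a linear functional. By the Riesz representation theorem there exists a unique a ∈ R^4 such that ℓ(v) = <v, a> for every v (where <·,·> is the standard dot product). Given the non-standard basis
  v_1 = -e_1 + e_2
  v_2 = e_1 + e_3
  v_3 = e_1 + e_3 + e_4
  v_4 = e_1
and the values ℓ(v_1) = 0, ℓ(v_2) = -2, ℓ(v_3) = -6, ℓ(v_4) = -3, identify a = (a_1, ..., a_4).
a = (-3, -3, 1, -4)

Write a = (a_1, ..., a_4) in the standard basis. For each basis vector v_i, ℓ(v_i) = <v_i, a> is a linear equation in the a_j's. Collect the n equations into a matrix system V a = ℓ, where row i of V is v_i (expressed in the standard basis). Since V is invertible (lower-triangular with 1s on the diagonal, up to permutation), solve by back-substitution:
  V =
[[-1, 1, 0, 0],
 [1, 0, 1, 0],
 [1, 0, 1, 1],
 [1, 0, 0, 0]]
  V a = (0, -2, -6, -3)
Solving gives a = (-3, -3, 1, -4).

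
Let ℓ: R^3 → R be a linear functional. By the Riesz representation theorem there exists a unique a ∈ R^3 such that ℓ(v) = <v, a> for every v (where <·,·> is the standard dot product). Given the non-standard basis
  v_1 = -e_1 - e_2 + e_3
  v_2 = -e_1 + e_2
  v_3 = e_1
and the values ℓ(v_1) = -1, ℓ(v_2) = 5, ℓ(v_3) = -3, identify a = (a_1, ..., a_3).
a = (-3, 2, -2)

Write a = (a_1, ..., a_3) in the standard basis. For each basis vector v_i, ℓ(v_i) = <v_i, a> is a linear equation in the a_j's. Collect the n equations into a matrix system V a = ℓ, where row i of V is v_i (expressed in the standard basis). Since V is invertible (lower-triangular with 1s on the diagonal, up to permutation), solve by back-substitution:
  V =
[[-1, -1, 1],
 [-1, 1, 0],
 [1, 0, 0]]
  V a = (-1, 5, -3)
Solving gives a = (-3, 2, -2).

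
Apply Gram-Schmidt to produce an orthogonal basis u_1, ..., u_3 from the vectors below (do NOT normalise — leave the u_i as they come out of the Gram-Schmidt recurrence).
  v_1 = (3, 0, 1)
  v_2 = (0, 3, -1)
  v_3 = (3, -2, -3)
Orthogonal basis:
  u_1 = (3, 0, 1)
  u_2 = (3/10, 3, -9/10)
  u_3 = (14/11, -14/11, -42/11)

Apply the Gram-Schmidt recurrence
  u_1 = v_1
  u_i = v_i − Σ_{j<i} ((v_i · u_j) / (u_j · u_j)) · u_j.

Step by step this gives:
  u_1 = (3, 0, 1)
  u_2 = (3/10, 3, -9/10)
  u_3 = (14/11, -14/11, -42/11)

Orthogonality check:
  u_2 · u_1 = 0 (should be 0)
  u_3 · u_1 = 0 (should be 0)
  u_3 · u_2 = 0 (should be 0)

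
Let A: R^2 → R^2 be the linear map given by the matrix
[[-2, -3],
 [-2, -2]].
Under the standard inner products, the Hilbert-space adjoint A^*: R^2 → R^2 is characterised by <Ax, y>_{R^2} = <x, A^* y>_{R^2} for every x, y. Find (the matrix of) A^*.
A^* = A^T =
[[-2, -2],
 [-3, -2]]

For real matrices with standard dot products, the defining identity <Ax, y> = <x, A^* y> gives (Ax)^T y = x^T (A^*) y, i.e. x^T A^T y = x^T (A^*) y. Since this holds for all x, y, we must have A^* = A^T. Therefore
A^* =
[[-2, -2],
 [-3, -2]].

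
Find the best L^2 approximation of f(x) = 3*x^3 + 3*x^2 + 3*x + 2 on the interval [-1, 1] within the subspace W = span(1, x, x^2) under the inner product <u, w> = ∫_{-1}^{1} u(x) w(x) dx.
g(x) = 3*x^2 + 24*x/5 + 2

The best approximation g ∈ W is the orthogonal projection of f onto W. Writing g = a_0 + a_1 x + a_2 x^2, the coefficients solve the normal equations G · a = b where
  G_{ij} = <φ_i, φ_j> and b_i = <f, φ_i>, with φ_0 = 1, φ_1 = x, φ_2 = x^2.
G =
  [2, 0, 2/3]
  [0, 2/3, 0]
  [2/3, 0, 2/5],
b = (6, 16/5, 38/15).
Solving gives a_0 = 2, a_1 = 24/5, a_2 = 3, so
  g(x) = 3*x^2 + 24*x/5 + 2.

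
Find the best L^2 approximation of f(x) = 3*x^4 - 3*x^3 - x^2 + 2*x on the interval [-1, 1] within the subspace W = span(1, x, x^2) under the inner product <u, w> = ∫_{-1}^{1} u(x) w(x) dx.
g(x) = 11*x^2/7 + x/5 - 9/35

The best approximation g ∈ W is the orthogonal projection of f onto W. Writing g = a_0 + a_1 x + a_2 x^2, the coefficients solve the normal equations G · a = b where
  G_{ij} = <φ_i, φ_j> and b_i = <f, φ_i>, with φ_0 = 1, φ_1 = x, φ_2 = x^2.
G =
  [2, 0, 2/3]
  [0, 2/3, 0]
  [2/3, 0, 2/5],
b = (8/15, 2/15, 16/35).
Solving gives a_0 = -9/35, a_1 = 1/5, a_2 = 11/7, so
  g(x) = 11*x^2/7 + x/5 - 9/35.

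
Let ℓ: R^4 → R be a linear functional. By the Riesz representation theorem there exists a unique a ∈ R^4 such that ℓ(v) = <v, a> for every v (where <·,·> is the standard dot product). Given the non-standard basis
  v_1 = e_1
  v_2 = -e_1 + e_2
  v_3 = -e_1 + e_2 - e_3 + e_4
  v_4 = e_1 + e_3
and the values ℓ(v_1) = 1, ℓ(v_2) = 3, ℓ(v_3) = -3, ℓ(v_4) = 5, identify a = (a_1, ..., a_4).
a = (1, 4, 4, -2)

Write a = (a_1, ..., a_4) in the standard basis. For each basis vector v_i, ℓ(v_i) = <v_i, a> is a linear equation in the a_j's. Collect the n equations into a matrix system V a = ℓ, where row i of V is v_i (expressed in the standard basis). Since V is invertible (lower-triangular with 1s on the diagonal, up to permutation), solve by back-substitution:
  V =
[[1, 0, 0, 0],
 [-1, 1, 0, 0],
 [-1, 1, -1, 1],
 [1, 0, 1, 0]]
  V a = (1, 3, -3, 5)
Solving gives a = (1, 4, 4, -2).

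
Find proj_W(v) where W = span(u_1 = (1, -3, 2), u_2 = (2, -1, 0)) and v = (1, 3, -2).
proj_W(v) = (37/45, 119/45, -22/9)

Set up U = [u_1 | ... | u_2] ∈ R^(3×2). The projector onto W = col(U) is P = U (U^T U)^(-1) U^T.
Compute U^T U =
  [14, 5]
  [5, 5],
and U^T v = (-12, -1).
Solve U^T U · c = U^T v for the coefficients: c = (-11/9, 46/45). The projection is proj_W(v) = U c.
Check: (v - proj_W(v)) · u_1 = 0  (should be 0).
Check: (v - proj_W(v)) · u_2 = 0  (should be 0).
Result: proj_W(v) = (37/45, 119/45, -22/9).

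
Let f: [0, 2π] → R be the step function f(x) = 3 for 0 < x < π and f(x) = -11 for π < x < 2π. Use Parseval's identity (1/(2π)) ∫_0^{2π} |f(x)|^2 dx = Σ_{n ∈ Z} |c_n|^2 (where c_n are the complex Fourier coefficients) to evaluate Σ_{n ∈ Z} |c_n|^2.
Σ |c_n|^2 = 65

Parseval equates the L^2 energy of f (normalised by 1/(2π)) with the ℓ^2 sum of its Fourier coefficients: (1/(2π)) ∫_0^{2π} |f|^2 = Σ |c_n|^2.
Compute the left side: (1/(2π)) [∫_0^π 3^2 dx + ∫_π^{2π} (-11)^2 dx] = (1/(2π)) · (9π + 121π) = (9 + 121)/2 = 65.
So Σ_{n ∈ Z} |c_n|^2 = 65.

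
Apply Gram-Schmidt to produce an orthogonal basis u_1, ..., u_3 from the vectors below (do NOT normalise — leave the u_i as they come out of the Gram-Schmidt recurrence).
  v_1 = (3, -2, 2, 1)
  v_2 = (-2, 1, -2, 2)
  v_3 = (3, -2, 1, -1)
Orthogonal basis:
  u_1 = (3, -2, 2, 1)
  u_2 = (-1/3, -1/9, -8/9, 23/9)
  u_3 = (32/67, -34/67, -71/67, -22/67)

Apply the Gram-Schmidt recurrence
  u_1 = v_1
  u_i = v_i − Σ_{j<i} ((v_i · u_j) / (u_j · u_j)) · u_j.

Step by step this gives:
  u_1 = (3, -2, 2, 1)
  u_2 = (-1/3, -1/9, -8/9, 23/9)
  u_3 = (32/67, -34/67, -71/67, -22/67)

Orthogonality check:
  u_2 · u_1 = 0 (should be 0)
  u_3 · u_1 = 0 (should be 0)
  u_3 · u_2 = 0 (should be 0)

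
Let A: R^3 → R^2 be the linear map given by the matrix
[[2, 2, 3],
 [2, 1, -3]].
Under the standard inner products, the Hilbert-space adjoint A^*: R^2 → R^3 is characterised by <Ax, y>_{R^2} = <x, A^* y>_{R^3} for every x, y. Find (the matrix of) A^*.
A^* = A^T =
[[2, 2],
 [2, 1],
 [3, -3]]

For real matrices with standard dot products, the defining identity <Ax, y> = <x, A^* y> gives (Ax)^T y = x^T (A^*) y, i.e. x^T A^T y = x^T (A^*) y. Since this holds for all x, y, we must have A^* = A^T. Therefore
A^* =
[[2, 2],
 [2, 1],
 [3, -3]].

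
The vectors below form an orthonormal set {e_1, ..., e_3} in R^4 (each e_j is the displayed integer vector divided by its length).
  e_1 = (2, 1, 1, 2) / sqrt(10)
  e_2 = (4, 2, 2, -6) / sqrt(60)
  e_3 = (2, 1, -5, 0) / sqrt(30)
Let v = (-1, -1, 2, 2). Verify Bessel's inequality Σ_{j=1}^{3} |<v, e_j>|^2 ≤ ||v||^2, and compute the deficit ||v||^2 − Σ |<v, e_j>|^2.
Σ |<v, e_j>|^2 = 49/5; ||v||^2 = 10; deficit = 1/5

Write each e_j = u_j / sqrt(<u_j, u_j>) where u_j is the displayed integer vector. Then <v, e_j> = <v, u_j> / sqrt(<u_j, u_j>), so |<v, e_j>|^2 = <v, u_j>^2 / <u_j, u_j>.
Coefficients: <v, e_1> = 3/sqrt(10), <v, e_2> = -14/sqrt(60), <v, e_3> = -13/sqrt(30).
Square and sum: Σ |<v, e_j>|^2 = 49/5.
Compute ||v||^2 = v·v = 10.
Deficit = 10 − 49/5 = 1/5 ≥ 0, confirming Bessel's inequality. (The deficit equals ||v − Σ <v,e_j> e_j||^2, the squared distance from v to span{e_j}.)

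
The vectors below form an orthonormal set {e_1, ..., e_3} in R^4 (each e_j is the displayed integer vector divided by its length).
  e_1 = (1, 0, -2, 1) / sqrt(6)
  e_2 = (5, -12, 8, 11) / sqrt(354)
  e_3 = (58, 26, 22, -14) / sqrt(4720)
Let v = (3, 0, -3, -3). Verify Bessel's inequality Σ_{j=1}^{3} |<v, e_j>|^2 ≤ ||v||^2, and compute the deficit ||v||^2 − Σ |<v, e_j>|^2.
Σ |<v, e_j>|^2 = 63/4; ||v||^2 = 27; deficit = 45/4

Write each e_j = u_j / sqrt(<u_j, u_j>) where u_j is the displayed integer vector. Then <v, e_j> = <v, u_j> / sqrt(<u_j, u_j>), so |<v, e_j>|^2 = <v, u_j>^2 / <u_j, u_j>.
Coefficients: <v, e_1> = 6/sqrt(6), <v, e_2> = -42/sqrt(354), <v, e_3> = 150/sqrt(4720).
Square and sum: Σ |<v, e_j>|^2 = 63/4.
Compute ||v||^2 = v·v = 27.
Deficit = 27 − 63/4 = 45/4 ≥ 0, confirming Bessel's inequality. (The deficit equals ||v − Σ <v,e_j> e_j||^2, the squared distance from v to span{e_j}.)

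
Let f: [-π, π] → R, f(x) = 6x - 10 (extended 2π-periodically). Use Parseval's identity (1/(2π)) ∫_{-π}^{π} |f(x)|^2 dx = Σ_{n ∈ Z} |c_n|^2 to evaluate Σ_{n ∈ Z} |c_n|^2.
Σ |c_n|^2 = 12π^2 + 100

Expand and integrate term by term over [-π, π]:
  ∫ (6x)^2 dx = 36·(2π^3/3); ∫ 2·6·(-10)·x dx = 0 (odd integrand); ∫ (-10)^2 dx = 100·2π.
So (1/(2π)) ∫_{-π}^{π} (6x - 10)^2 dx = 36π^2/3 + 100 = 12π^2 + 100.
Parseval ⇒ Σ |c_n|^2 = 12π^2 + 100.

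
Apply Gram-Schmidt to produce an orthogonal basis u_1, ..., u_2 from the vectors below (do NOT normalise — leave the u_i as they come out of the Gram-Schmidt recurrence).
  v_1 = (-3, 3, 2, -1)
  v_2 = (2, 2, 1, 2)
Orthogonal basis:
  u_1 = (-3, 3, 2, -1)
  u_2 = (2, 2, 1, 2)

Apply the Gram-Schmidt recurrence
  u_1 = v_1
  u_i = v_i − Σ_{j<i} ((v_i · u_j) / (u_j · u_j)) · u_j.

Step by step this gives:
  u_1 = (-3, 3, 2, -1)
  u_2 = (2, 2, 1, 2)

Orthogonality check:
  u_2 · u_1 = 0 (should be 0)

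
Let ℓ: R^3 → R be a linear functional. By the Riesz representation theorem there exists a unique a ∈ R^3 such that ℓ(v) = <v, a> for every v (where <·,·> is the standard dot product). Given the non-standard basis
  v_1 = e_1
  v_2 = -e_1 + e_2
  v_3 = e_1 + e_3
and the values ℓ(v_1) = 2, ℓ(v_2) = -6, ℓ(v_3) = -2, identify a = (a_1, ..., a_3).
a = (2, -4, -4)

Write a = (a_1, ..., a_3) in the standard basis. For each basis vector v_i, ℓ(v_i) = <v_i, a> is a linear equation in the a_j's. Collect the n equations into a matrix system V a = ℓ, where row i of V is v_i (expressed in the standard basis). Since V is invertible (lower-triangular with 1s on the diagonal, up to permutation), solve by back-substitution:
  V =
[[1, 0, 0],
 [-1, 1, 0],
 [1, 0, 1]]
  V a = (2, -6, -2)
Solving gives a = (2, -4, -4).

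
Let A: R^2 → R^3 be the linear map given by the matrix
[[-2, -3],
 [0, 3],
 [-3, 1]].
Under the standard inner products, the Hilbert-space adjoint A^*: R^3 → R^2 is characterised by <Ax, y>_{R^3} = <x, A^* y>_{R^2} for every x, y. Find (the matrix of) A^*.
A^* = A^T =
[[-2, 0, -3],
 [-3, 3, 1]]

For real matrices with standard dot products, the defining identity <Ax, y> = <x, A^* y> gives (Ax)^T y = x^T (A^*) y, i.e. x^T A^T y = x^T (A^*) y. Since this holds for all x, y, we must have A^* = A^T. Therefore
A^* =
[[-2, 0, -3],
 [-3, 3, 1]].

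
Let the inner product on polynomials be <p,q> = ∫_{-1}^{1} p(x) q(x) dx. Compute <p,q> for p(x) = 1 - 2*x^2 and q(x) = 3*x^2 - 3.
<p,q> = -12/5

Expand the product: p(x)·q(x) = -6*x^4 + 9*x^2 - 3.
∫_{-1}^{1} of each monomial x^k gives [2/(k+1) if k even, 0 if k odd]. Integrating term-by-term (or equivalently evaluating the antiderivative F(x) = -6*x^5/5 + 3*x^3 - 3*x at the endpoints):
  F(1) − F(−1) = -6/5 − (6/5) = -12/5.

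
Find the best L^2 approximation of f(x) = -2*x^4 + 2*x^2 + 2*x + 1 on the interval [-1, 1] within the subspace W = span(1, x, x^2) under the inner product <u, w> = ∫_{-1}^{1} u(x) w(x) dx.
g(x) = 2*x^2/7 + 2*x + 41/35

The best approximation g ∈ W is the orthogonal projection of f onto W. Writing g = a_0 + a_1 x + a_2 x^2, the coefficients solve the normal equations G · a = b where
  G_{ij} = <φ_i, φ_j> and b_i = <f, φ_i>, with φ_0 = 1, φ_1 = x, φ_2 = x^2.
G =
  [2, 0, 2/3]
  [0, 2/3, 0]
  [2/3, 0, 2/5],
b = (38/15, 4/3, 94/105).
Solving gives a_0 = 41/35, a_1 = 2, a_2 = 2/7, so
  g(x) = 2*x^2/7 + 2*x + 41/35.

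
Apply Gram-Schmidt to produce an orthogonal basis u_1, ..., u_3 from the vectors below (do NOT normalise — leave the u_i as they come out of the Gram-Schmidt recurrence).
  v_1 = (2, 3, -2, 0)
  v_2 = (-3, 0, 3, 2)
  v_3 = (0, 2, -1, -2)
Orthogonal basis:
  u_1 = (2, 3, -2, 0)
  u_2 = (-27/17, 36/17, 27/17, 2)
  u_3 = (-11/10, 4/5, 1/10, -9/5)

Apply the Gram-Schmidt recurrence
  u_1 = v_1
  u_i = v_i − Σ_{j<i} ((v_i · u_j) / (u_j · u_j)) · u_j.

Step by step this gives:
  u_1 = (2, 3, -2, 0)
  u_2 = (-27/17, 36/17, 27/17, 2)
  u_3 = (-11/10, 4/5, 1/10, -9/5)

Orthogonality check:
  u_2 · u_1 = 0 (should be 0)
  u_3 · u_1 = 0 (should be 0)
  u_3 · u_2 = 0 (should be 0)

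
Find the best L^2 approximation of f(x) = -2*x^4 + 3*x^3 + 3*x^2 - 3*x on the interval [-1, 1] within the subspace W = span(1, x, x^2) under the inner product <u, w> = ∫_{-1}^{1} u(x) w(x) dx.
g(x) = 9*x^2/7 - 6*x/5 + 6/35

The best approximation g ∈ W is the orthogonal projection of f onto W. Writing g = a_0 + a_1 x + a_2 x^2, the coefficients solve the normal equations G · a = b where
  G_{ij} = <φ_i, φ_j> and b_i = <f, φ_i>, with φ_0 = 1, φ_1 = x, φ_2 = x^2.
G =
  [2, 0, 2/3]
  [0, 2/3, 0]
  [2/3, 0, 2/5],
b = (6/5, -4/5, 22/35).
Solving gives a_0 = 6/35, a_1 = -6/5, a_2 = 9/7, so
  g(x) = 9*x^2/7 - 6*x/5 + 6/35.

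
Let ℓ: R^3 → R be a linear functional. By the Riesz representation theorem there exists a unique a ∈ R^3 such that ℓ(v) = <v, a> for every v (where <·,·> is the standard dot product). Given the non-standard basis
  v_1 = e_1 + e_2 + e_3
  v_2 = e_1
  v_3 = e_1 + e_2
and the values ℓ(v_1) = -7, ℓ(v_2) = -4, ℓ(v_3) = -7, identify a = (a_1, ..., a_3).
a = (-4, -3, 0)

Write a = (a_1, ..., a_3) in the standard basis. For each basis vector v_i, ℓ(v_i) = <v_i, a> is a linear equation in the a_j's. Collect the n equations into a matrix system V a = ℓ, where row i of V is v_i (expressed in the standard basis). Since V is invertible (lower-triangular with 1s on the diagonal, up to permutation), solve by back-substitution:
  V =
[[1, 1, 1],
 [1, 0, 0],
 [1, 1, 0]]
  V a = (-7, -4, -7)
Solving gives a = (-4, -3, 0).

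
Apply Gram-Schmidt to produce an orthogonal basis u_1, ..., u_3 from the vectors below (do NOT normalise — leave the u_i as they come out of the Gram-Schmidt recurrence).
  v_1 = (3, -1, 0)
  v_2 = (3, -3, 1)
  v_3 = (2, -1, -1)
Orthogonal basis:
  u_1 = (3, -1, 0)
  u_2 = (-3/5, -9/5, 1)
  u_3 = (-7/46, -21/46, -21/23)

Apply the Gram-Schmidt recurrence
  u_1 = v_1
  u_i = v_i − Σ_{j<i} ((v_i · u_j) / (u_j · u_j)) · u_j.

Step by step this gives:
  u_1 = (3, -1, 0)
  u_2 = (-3/5, -9/5, 1)
  u_3 = (-7/46, -21/46, -21/23)

Orthogonality check:
  u_2 · u_1 = 0 (should be 0)
  u_3 · u_1 = 0 (should be 0)
  u_3 · u_2 = 0 (should be 0)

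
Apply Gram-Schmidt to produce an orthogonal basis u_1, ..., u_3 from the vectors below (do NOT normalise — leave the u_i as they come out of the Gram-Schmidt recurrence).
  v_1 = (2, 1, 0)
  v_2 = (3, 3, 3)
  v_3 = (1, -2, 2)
Orthogonal basis:
  u_1 = (2, 1, 0)
  u_2 = (-3/5, 6/5, 3)
  u_3 = (7/6, -7/3, 7/6)

Apply the Gram-Schmidt recurrence
  u_1 = v_1
  u_i = v_i − Σ_{j<i} ((v_i · u_j) / (u_j · u_j)) · u_j.

Step by step this gives:
  u_1 = (2, 1, 0)
  u_2 = (-3/5, 6/5, 3)
  u_3 = (7/6, -7/3, 7/6)

Orthogonality check:
  u_2 · u_1 = 0 (should be 0)
  u_3 · u_1 = 0 (should be 0)
  u_3 · u_2 = 0 (should be 0)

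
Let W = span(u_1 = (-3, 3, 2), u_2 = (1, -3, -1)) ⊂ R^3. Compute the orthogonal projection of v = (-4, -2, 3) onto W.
proj_W(v) = (-104/23, -42/23, 45/23)

Set up U = [u_1 | ... | u_2] ∈ R^(3×2). The projector onto W = col(U) is P = U (U^T U)^(-1) U^T.
Compute U^T U =
  [22, -14]
  [-14, 11],
and U^T v = (12, -1).
Solve U^T U · c = U^T v for the coefficients: c = (59/23, 73/23). The projection is proj_W(v) = U c.
Check: (v - proj_W(v)) · u_1 = 0  (should be 0).
Check: (v - proj_W(v)) · u_2 = 0  (should be 0).
Result: proj_W(v) = (-104/23, -42/23, 45/23).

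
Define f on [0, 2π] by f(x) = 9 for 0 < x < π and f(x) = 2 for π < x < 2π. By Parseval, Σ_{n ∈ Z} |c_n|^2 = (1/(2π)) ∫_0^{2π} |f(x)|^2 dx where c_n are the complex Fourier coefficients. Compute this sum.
Σ |c_n|^2 = 85/2

Parseval equates the L^2 energy of f (normalised by 1/(2π)) with the ℓ^2 sum of its Fourier coefficients: (1/(2π)) ∫_0^{2π} |f|^2 = Σ |c_n|^2.
Compute the left side: (1/(2π)) [∫_0^π 9^2 dx + ∫_π^{2π} 2^2 dx] = (1/(2π)) · (81π + 4π) = (81 + 4)/2 = 85/2.
So Σ_{n ∈ Z} |c_n|^2 = 85/2.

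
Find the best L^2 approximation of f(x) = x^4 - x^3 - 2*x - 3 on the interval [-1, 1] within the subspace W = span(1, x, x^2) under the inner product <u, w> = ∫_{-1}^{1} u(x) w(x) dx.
g(x) = 6*x^2/7 - 13*x/5 - 108/35

The best approximation g ∈ W is the orthogonal projection of f onto W. Writing g = a_0 + a_1 x + a_2 x^2, the coefficients solve the normal equations G · a = b where
  G_{ij} = <φ_i, φ_j> and b_i = <f, φ_i>, with φ_0 = 1, φ_1 = x, φ_2 = x^2.
G =
  [2, 0, 2/3]
  [0, 2/3, 0]
  [2/3, 0, 2/5],
b = (-28/5, -26/15, -12/7).
Solving gives a_0 = -108/35, a_1 = -13/5, a_2 = 6/7, so
  g(x) = 6*x^2/7 - 13*x/5 - 108/35.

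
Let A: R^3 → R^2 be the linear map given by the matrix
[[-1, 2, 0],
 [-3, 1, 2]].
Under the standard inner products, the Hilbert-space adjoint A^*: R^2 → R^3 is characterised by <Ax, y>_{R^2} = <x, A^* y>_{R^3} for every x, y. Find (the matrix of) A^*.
A^* = A^T =
[[-1, -3],
 [2, 1],
 [0, 2]]

For real matrices with standard dot products, the defining identity <Ax, y> = <x, A^* y> gives (Ax)^T y = x^T (A^*) y, i.e. x^T A^T y = x^T (A^*) y. Since this holds for all x, y, we must have A^* = A^T. Therefore
A^* =
[[-1, -3],
 [2, 1],
 [0, 2]].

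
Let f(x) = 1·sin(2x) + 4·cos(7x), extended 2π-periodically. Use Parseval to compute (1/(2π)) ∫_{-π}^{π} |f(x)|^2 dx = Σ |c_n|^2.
Σ |c_n|^2 = 17/2

Expand |f|^2 and use orthogonality of {sin(nx), cos(mx)} on [-π, π]:
  ∫_{-π}^{π} sin(nx)^2 dx = π, ∫ cos(mx)^2 dx = π, and cross terms integrate to 0.
So ∫_{-π}^{π} f(x)^2 dx = 1^2 · π + 4^2 · π = (1 + 16)π.
Divide by 2π: (1 + 16)/2 = 17/2.
By Parseval, this equals Σ |c_n|^2.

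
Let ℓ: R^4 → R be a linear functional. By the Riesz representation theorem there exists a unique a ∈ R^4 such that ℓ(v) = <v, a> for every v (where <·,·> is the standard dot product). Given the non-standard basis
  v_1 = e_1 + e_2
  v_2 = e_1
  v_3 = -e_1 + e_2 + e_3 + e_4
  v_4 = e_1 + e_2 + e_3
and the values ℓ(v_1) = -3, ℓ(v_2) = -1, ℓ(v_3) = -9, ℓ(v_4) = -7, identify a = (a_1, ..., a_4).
a = (-1, -2, -4, -4)

Write a = (a_1, ..., a_4) in the standard basis. For each basis vector v_i, ℓ(v_i) = <v_i, a> is a linear equation in the a_j's. Collect the n equations into a matrix system V a = ℓ, where row i of V is v_i (expressed in the standard basis). Since V is invertible (lower-triangular with 1s on the diagonal, up to permutation), solve by back-substitution:
  V =
[[1, 1, 0, 0],
 [1, 0, 0, 0],
 [-1, 1, 1, 1],
 [1, 1, 1, 0]]
  V a = (-3, -1, -9, -7)
Solving gives a = (-1, -2, -4, -4).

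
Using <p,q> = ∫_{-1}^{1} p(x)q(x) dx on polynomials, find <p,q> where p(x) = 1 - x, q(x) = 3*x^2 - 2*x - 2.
<p,q> = -2/3

Expand the product: p(x)·q(x) = -3*x^3 + 5*x^2 - 2.
∫_{-1}^{1} of each monomial x^k gives [2/(k+1) if k even, 0 if k odd]. Integrating term-by-term (or equivalently evaluating the antiderivative F(x) = -3*x^4/4 + 5*x^3/3 - 2*x at the endpoints):
  F(1) − F(−1) = -13/12 − (-5/12) = -2/3.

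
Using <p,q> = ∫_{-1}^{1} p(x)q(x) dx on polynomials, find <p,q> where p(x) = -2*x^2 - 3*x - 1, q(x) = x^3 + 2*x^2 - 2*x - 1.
<p,q> = 16/5

Expand the product: p(x)·q(x) = -2*x^5 - 7*x^4 - 3*x^3 + 6*x^2 + 5*x + 1.
∫_{-1}^{1} of each monomial x^k gives [2/(k+1) if k even, 0 if k odd]. Integrating term-by-term (or equivalently evaluating the antiderivative F(x) = -x^6/3 - 7*x^5/5 - 3*x^4/4 + 2*x^3 + 5*x^2/2 + x at the endpoints):
  F(1) − F(−1) = 181/60 − (-11/60) = 16/5.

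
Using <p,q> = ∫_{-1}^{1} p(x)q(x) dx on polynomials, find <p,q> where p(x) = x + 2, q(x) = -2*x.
<p,q> = -4/3

Expand the product: p(x)·q(x) = -2*x^2 - 4*x.
∫_{-1}^{1} of each monomial x^k gives [2/(k+1) if k even, 0 if k odd]. Integrating term-by-term (or equivalently evaluating the antiderivative F(x) = -2*x^3/3 - 2*x^2 at the endpoints):
  F(1) − F(−1) = -8/3 − (-4/3) = -4/3.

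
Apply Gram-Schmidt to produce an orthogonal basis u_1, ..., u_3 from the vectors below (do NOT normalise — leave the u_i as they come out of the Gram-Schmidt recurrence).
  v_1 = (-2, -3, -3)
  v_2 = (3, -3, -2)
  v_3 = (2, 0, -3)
Orthogonal basis:
  u_1 = (-2, -3, -3)
  u_2 = (42/11, -39/22, -17/22)
  u_3 = (153/403, 51/31, -765/403)

Apply the Gram-Schmidt recurrence
  u_1 = v_1
  u_i = v_i − Σ_{j<i} ((v_i · u_j) / (u_j · u_j)) · u_j.

Step by step this gives:
  u_1 = (-2, -3, -3)
  u_2 = (42/11, -39/22, -17/22)
  u_3 = (153/403, 51/31, -765/403)

Orthogonality check:
  u_2 · u_1 = 0 (should be 0)
  u_3 · u_1 = 0 (should be 0)
  u_3 · u_2 = 0 (should be 0)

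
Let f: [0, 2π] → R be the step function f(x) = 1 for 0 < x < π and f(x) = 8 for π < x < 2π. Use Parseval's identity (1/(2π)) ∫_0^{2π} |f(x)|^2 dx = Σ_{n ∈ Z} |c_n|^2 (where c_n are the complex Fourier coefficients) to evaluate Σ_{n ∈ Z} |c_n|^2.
Σ |c_n|^2 = 65/2

Parseval equates the L^2 energy of f (normalised by 1/(2π)) with the ℓ^2 sum of its Fourier coefficients: (1/(2π)) ∫_0^{2π} |f|^2 = Σ |c_n|^2.
Compute the left side: (1/(2π)) [∫_0^π 1^2 dx + ∫_π^{2π} 8^2 dx] = (1/(2π)) · (1π + 64π) = (1 + 64)/2 = 65/2.
So Σ_{n ∈ Z} |c_n|^2 = 65/2.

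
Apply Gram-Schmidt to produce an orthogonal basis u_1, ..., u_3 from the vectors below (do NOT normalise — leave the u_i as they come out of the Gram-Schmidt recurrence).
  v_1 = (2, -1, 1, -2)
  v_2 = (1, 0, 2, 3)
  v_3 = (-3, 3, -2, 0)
Orthogonal basis:
  u_1 = (2, -1, 1, -2)
  u_2 = (7/5, -1/5, 11/5, 13/5)
  u_3 = (5/34, 30/17, 10/17, -15/34)

Apply the Gram-Schmidt recurrence
  u_1 = v_1
  u_i = v_i − Σ_{j<i} ((v_i · u_j) / (u_j · u_j)) · u_j.

Step by step this gives:
  u_1 = (2, -1, 1, -2)
  u_2 = (7/5, -1/5, 11/5, 13/5)
  u_3 = (5/34, 30/17, 10/17, -15/34)

Orthogonality check:
  u_2 · u_1 = 0 (should be 0)
  u_3 · u_1 = 0 (should be 0)
  u_3 · u_2 = 0 (should be 0)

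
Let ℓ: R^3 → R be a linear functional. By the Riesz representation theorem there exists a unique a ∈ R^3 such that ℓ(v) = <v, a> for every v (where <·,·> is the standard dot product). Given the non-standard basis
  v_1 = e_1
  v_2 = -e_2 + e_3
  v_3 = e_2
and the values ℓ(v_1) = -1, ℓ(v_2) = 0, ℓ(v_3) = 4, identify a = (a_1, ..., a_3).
a = (-1, 4, 4)

Write a = (a_1, ..., a_3) in the standard basis. For each basis vector v_i, ℓ(v_i) = <v_i, a> is a linear equation in the a_j's. Collect the n equations into a matrix system V a = ℓ, where row i of V is v_i (expressed in the standard basis). Since V is invertible (lower-triangular with 1s on the diagonal, up to permutation), solve by back-substitution:
  V =
[[1, 0, 0],
 [0, -1, 1],
 [0, 1, 0]]
  V a = (-1, 0, 4)
Solving gives a = (-1, 4, 4).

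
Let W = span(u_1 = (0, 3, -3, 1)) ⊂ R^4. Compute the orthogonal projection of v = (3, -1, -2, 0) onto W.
proj_W(v) = (0, 9/19, -9/19, 3/19)

Set up U = [u_1 | ... | u_1] ∈ R^(4×1). The projector onto W = col(U) is P = U (U^T U)^(-1) U^T.
Compute U^T U =
  [19],
and U^T v = (3).
Solve U^T U · c = U^T v for the coefficients: c = (3/19). The projection is proj_W(v) = U c.
Check: (v - proj_W(v)) · u_1 = 0  (should be 0).
Result: proj_W(v) = (0, 9/19, -9/19, 3/19).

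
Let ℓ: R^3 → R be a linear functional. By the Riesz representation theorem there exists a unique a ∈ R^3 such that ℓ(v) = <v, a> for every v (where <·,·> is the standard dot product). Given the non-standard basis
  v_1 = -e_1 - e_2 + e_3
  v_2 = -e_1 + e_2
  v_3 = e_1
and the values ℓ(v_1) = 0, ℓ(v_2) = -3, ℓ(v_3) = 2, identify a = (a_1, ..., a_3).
a = (2, -1, 1)

Write a = (a_1, ..., a_3) in the standard basis. For each basis vector v_i, ℓ(v_i) = <v_i, a> is a linear equation in the a_j's. Collect the n equations into a matrix system V a = ℓ, where row i of V is v_i (expressed in the standard basis). Since V is invertible (lower-triangular with 1s on the diagonal, up to permutation), solve by back-substitution:
  V =
[[-1, -1, 1],
 [-1, 1, 0],
 [1, 0, 0]]
  V a = (0, -3, 2)
Solving gives a = (2, -1, 1).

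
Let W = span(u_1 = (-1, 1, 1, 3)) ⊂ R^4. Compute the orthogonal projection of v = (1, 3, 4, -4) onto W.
proj_W(v) = (1/2, -1/2, -1/2, -3/2)

Set up U = [u_1 | ... | u_1] ∈ R^(4×1). The projector onto W = col(U) is P = U (U^T U)^(-1) U^T.
Compute U^T U =
  [12],
and U^T v = (-6).
Solve U^T U · c = U^T v for the coefficients: c = (-1/2). The projection is proj_W(v) = U c.
Check: (v - proj_W(v)) · u_1 = 0  (should be 0).
Result: proj_W(v) = (1/2, -1/2, -1/2, -3/2).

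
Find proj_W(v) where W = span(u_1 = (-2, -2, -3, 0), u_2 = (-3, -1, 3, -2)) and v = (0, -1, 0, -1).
proj_W(v) = (-257/390, -151/390, 2/65, -53/195)

Set up U = [u_1 | ... | u_2] ∈ R^(4×2). The projector onto W = col(U) is P = U (U^T U)^(-1) U^T.
Compute U^T U =
  [17, -1]
  [-1, 23],
and U^T v = (2, 3).
Solve U^T U · c = U^T v for the coefficients: c = (49/390, 53/390). The projection is proj_W(v) = U c.
Check: (v - proj_W(v)) · u_1 = 0  (should be 0).
Check: (v - proj_W(v)) · u_2 = 0  (should be 0).
Result: proj_W(v) = (-257/390, -151/390, 2/65, -53/195).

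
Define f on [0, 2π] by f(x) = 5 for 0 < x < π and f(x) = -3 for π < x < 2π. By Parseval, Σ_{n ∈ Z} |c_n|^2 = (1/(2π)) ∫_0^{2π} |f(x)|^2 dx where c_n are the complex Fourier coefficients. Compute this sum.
Σ |c_n|^2 = 17

Parseval equates the L^2 energy of f (normalised by 1/(2π)) with the ℓ^2 sum of its Fourier coefficients: (1/(2π)) ∫_0^{2π} |f|^2 = Σ |c_n|^2.
Compute the left side: (1/(2π)) [∫_0^π 5^2 dx + ∫_π^{2π} (-3)^2 dx] = (1/(2π)) · (25π + 9π) = (25 + 9)/2 = 17.
So Σ_{n ∈ Z} |c_n|^2 = 17.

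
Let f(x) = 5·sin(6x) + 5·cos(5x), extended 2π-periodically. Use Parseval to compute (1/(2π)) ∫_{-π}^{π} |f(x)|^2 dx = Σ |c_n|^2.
Σ |c_n|^2 = 25

Expand |f|^2 and use orthogonality of {sin(nx), cos(mx)} on [-π, π]:
  ∫_{-π}^{π} sin(nx)^2 dx = π, ∫ cos(mx)^2 dx = π, and cross terms integrate to 0.
So ∫_{-π}^{π} f(x)^2 dx = 5^2 · π + 5^2 · π = (25 + 25)π.
Divide by 2π: (25 + 25)/2 = 25.
By Parseval, this equals Σ |c_n|^2.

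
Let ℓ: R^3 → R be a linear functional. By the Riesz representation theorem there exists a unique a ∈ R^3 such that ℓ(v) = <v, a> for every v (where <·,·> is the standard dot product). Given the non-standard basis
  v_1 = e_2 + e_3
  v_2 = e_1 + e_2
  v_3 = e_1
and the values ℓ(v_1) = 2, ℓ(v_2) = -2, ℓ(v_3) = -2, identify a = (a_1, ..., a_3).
a = (-2, 0, 2)

Write a = (a_1, ..., a_3) in the standard basis. For each basis vector v_i, ℓ(v_i) = <v_i, a> is a linear equation in the a_j's. Collect the n equations into a matrix system V a = ℓ, where row i of V is v_i (expressed in the standard basis). Since V is invertible (lower-triangular with 1s on the diagonal, up to permutation), solve by back-substitution:
  V =
[[0, 1, 1],
 [1, 1, 0],
 [1, 0, 0]]
  V a = (2, -2, -2)
Solving gives a = (-2, 0, 2).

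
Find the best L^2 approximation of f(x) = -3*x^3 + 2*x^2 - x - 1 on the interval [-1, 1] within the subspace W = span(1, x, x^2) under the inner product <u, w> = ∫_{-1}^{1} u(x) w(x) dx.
g(x) = 2*x^2 - 14*x/5 - 1

The best approximation g ∈ W is the orthogonal projection of f onto W. Writing g = a_0 + a_1 x + a_2 x^2, the coefficients solve the normal equations G · a = b where
  G_{ij} = <φ_i, φ_j> and b_i = <f, φ_i>, with φ_0 = 1, φ_1 = x, φ_2 = x^2.
G =
  [2, 0, 2/3]
  [0, 2/3, 0]
  [2/3, 0, 2/5],
b = (-2/3, -28/15, 2/15).
Solving gives a_0 = -1, a_1 = -14/5, a_2 = 2, so
  g(x) = 2*x^2 - 14*x/5 - 1.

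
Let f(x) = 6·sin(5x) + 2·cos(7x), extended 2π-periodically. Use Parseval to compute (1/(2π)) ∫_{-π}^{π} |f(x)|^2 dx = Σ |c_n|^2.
Σ |c_n|^2 = 20

Expand |f|^2 and use orthogonality of {sin(nx), cos(mx)} on [-π, π]:
  ∫_{-π}^{π} sin(nx)^2 dx = π, ∫ cos(mx)^2 dx = π, and cross terms integrate to 0.
So ∫_{-π}^{π} f(x)^2 dx = 6^2 · π + 2^2 · π = (36 + 4)π.
Divide by 2π: (36 + 4)/2 = 20.
By Parseval, this equals Σ |c_n|^2.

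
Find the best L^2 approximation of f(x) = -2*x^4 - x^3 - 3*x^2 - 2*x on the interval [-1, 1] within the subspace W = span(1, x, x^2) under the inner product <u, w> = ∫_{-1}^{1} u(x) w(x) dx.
g(x) = -33*x^2/7 - 13*x/5 + 6/35

The best approximation g ∈ W is the orthogonal projection of f onto W. Writing g = a_0 + a_1 x + a_2 x^2, the coefficients solve the normal equations G · a = b where
  G_{ij} = <φ_i, φ_j> and b_i = <f, φ_i>, with φ_0 = 1, φ_1 = x, φ_2 = x^2.
G =
  [2, 0, 2/3]
  [0, 2/3, 0]
  [2/3, 0, 2/5],
b = (-14/5, -26/15, -62/35).
Solving gives a_0 = 6/35, a_1 = -13/5, a_2 = -33/7, so
  g(x) = -33*x^2/7 - 13*x/5 + 6/35.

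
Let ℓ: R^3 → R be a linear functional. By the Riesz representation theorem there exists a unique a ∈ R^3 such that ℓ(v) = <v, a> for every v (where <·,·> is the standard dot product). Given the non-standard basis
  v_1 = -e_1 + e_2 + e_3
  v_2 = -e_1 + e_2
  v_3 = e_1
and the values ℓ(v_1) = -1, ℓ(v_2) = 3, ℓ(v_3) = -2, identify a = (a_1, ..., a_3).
a = (-2, 1, -4)

Write a = (a_1, ..., a_3) in the standard basis. For each basis vector v_i, ℓ(v_i) = <v_i, a> is a linear equation in the a_j's. Collect the n equations into a matrix system V a = ℓ, where row i of V is v_i (expressed in the standard basis). Since V is invertible (lower-triangular with 1s on the diagonal, up to permutation), solve by back-substitution:
  V =
[[-1, 1, 1],
 [-1, 1, 0],
 [1, 0, 0]]
  V a = (-1, 3, -2)
Solving gives a = (-2, 1, -4).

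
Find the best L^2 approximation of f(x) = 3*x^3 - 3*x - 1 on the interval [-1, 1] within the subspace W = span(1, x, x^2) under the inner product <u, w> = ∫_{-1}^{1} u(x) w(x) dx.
g(x) = -6*x/5 - 1

The best approximation g ∈ W is the orthogonal projection of f onto W. Writing g = a_0 + a_1 x + a_2 x^2, the coefficients solve the normal equations G · a = b where
  G_{ij} = <φ_i, φ_j> and b_i = <f, φ_i>, with φ_0 = 1, φ_1 = x, φ_2 = x^2.
G =
  [2, 0, 2/3]
  [0, 2/3, 0]
  [2/3, 0, 2/5],
b = (-2, -4/5, -2/3).
Solving gives a_0 = -1, a_1 = -6/5, a_2 = 0, so
  g(x) = -6*x/5 - 1.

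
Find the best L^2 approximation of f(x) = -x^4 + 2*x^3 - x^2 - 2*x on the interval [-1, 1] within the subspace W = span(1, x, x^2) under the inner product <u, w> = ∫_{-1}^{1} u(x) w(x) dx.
g(x) = -13*x^2/7 - 4*x/5 + 3/35

The best approximation g ∈ W is the orthogonal projection of f onto W. Writing g = a_0 + a_1 x + a_2 x^2, the coefficients solve the normal equations G · a = b where
  G_{ij} = <φ_i, φ_j> and b_i = <f, φ_i>, with φ_0 = 1, φ_1 = x, φ_2 = x^2.
G =
  [2, 0, 2/3]
  [0, 2/3, 0]
  [2/3, 0, 2/5],
b = (-16/15, -8/15, -24/35).
Solving gives a_0 = 3/35, a_1 = -4/5, a_2 = -13/7, so
  g(x) = -13*x^2/7 - 4*x/5 + 3/35.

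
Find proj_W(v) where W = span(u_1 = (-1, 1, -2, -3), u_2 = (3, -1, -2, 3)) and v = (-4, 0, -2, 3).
proj_W(v) = (4/33, -5/66, 2/33, 5/22)

Set up U = [u_1 | ... | u_2] ∈ R^(4×2). The projector onto W = col(U) is P = U (U^T U)^(-1) U^T.
Compute U^T U =
  [15, -9]
  [-9, 23],
and U^T v = (-1, 1).
Solve U^T U · c = U^T v for the coefficients: c = (-7/132, 1/44). The projection is proj_W(v) = U c.
Check: (v - proj_W(v)) · u_1 = 0  (should be 0).
Check: (v - proj_W(v)) · u_2 = 0  (should be 0).
Result: proj_W(v) = (4/33, -5/66, 2/33, 5/22).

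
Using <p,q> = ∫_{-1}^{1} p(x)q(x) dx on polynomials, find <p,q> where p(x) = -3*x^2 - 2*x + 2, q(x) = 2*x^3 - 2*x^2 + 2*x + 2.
<p,q> = -8/15

Expand the product: p(x)·q(x) = -6*x^5 + 2*x^4 + 2*x^3 - 14*x^2 + 4.
∫_{-1}^{1} of each monomial x^k gives [2/(k+1) if k even, 0 if k odd]. Integrating term-by-term (or equivalently evaluating the antiderivative F(x) = -x^6 + 2*x^5/5 + x^4/2 - 14*x^3/3 + 4*x at the endpoints):
  F(1) − F(−1) = -23/30 − (-7/30) = -8/15.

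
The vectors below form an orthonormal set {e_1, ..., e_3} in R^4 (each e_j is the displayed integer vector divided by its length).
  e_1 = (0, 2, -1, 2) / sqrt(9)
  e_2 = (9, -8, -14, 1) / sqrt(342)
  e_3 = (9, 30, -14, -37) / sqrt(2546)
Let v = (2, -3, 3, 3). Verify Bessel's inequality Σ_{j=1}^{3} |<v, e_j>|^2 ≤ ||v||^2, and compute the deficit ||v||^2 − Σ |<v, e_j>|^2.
Σ |<v, e_j>|^2 = 1401/67; ||v||^2 = 31; deficit = 676/67

Write each e_j = u_j / sqrt(<u_j, u_j>) where u_j is the displayed integer vector. Then <v, e_j> = <v, u_j> / sqrt(<u_j, u_j>), so |<v, e_j>|^2 = <v, u_j>^2 / <u_j, u_j>.
Coefficients: <v, e_1> = -3/sqrt(9), <v, e_2> = 3/sqrt(342), <v, e_3> = -225/sqrt(2546).
Square and sum: Σ |<v, e_j>|^2 = 1401/67.
Compute ||v||^2 = v·v = 31.
Deficit = 31 − 1401/67 = 676/67 ≥ 0, confirming Bessel's inequality. (The deficit equals ||v − Σ <v,e_j> e_j||^2, the squared distance from v to span{e_j}.)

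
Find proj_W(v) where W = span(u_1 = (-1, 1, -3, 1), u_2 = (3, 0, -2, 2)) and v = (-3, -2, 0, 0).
proj_W(v) = (-401/179, 62/179, 40/179, -164/179)

Set up U = [u_1 | ... | u_2] ∈ R^(4×2). The projector onto W = col(U) is P = U (U^T U)^(-1) U^T.
Compute U^T U =
  [12, 5]
  [5, 17],
and U^T v = (1, -9).
Solve U^T U · c = U^T v for the coefficients: c = (62/179, -113/179). The projection is proj_W(v) = U c.
Check: (v - proj_W(v)) · u_1 = 0  (should be 0).
Check: (v - proj_W(v)) · u_2 = 0  (should be 0).
Result: proj_W(v) = (-401/179, 62/179, 40/179, -164/179).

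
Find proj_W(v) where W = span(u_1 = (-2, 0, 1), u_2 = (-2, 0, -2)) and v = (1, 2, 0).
proj_W(v) = (1, 0, 0)

Set up U = [u_1 | ... | u_2] ∈ R^(3×2). The projector onto W = col(U) is P = U (U^T U)^(-1) U^T.
Compute U^T U =
  [5, 2]
  [2, 8],
and U^T v = (-2, -2).
Solve U^T U · c = U^T v for the coefficients: c = (-1/3, -1/6). The projection is proj_W(v) = U c.
Check: (v - proj_W(v)) · u_1 = 0  (should be 0).
Check: (v - proj_W(v)) · u_2 = 0  (should be 0).
Result: proj_W(v) = (1, 0, 0).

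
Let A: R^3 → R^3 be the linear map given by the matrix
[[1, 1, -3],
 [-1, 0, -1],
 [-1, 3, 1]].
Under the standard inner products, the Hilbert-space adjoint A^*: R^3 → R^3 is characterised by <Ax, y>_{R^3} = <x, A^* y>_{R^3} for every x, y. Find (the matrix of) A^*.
A^* = A^T =
[[1, -1, -1],
 [1, 0, 3],
 [-3, -1, 1]]

For real matrices with standard dot products, the defining identity <Ax, y> = <x, A^* y> gives (Ax)^T y = x^T (A^*) y, i.e. x^T A^T y = x^T (A^*) y. Since this holds for all x, y, we must have A^* = A^T. Therefore
A^* =
[[1, -1, -1],
 [1, 0, 3],
 [-3, -1, 1]].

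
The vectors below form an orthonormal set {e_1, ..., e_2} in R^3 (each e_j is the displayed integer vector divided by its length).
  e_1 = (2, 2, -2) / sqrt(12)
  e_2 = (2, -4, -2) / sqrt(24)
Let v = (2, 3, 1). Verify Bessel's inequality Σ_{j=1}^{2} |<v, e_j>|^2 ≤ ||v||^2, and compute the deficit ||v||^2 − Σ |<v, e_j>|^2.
Σ |<v, e_j>|^2 = 19/2; ||v||^2 = 14; deficit = 9/2

Write each e_j = u_j / sqrt(<u_j, u_j>) where u_j is the displayed integer vector. Then <v, e_j> = <v, u_j> / sqrt(<u_j, u_j>), so |<v, e_j>|^2 = <v, u_j>^2 / <u_j, u_j>.
Coefficients: <v, e_1> = 8/sqrt(12), <v, e_2> = -10/sqrt(24).
Square and sum: Σ |<v, e_j>|^2 = 19/2.
Compute ||v||^2 = v·v = 14.
Deficit = 14 − 19/2 = 9/2 ≥ 0, confirming Bessel's inequality. (The deficit equals ||v − Σ <v,e_j> e_j||^2, the squared distance from v to span{e_j}.)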